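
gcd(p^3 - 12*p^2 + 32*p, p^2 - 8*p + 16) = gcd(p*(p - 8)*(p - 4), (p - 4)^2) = p - 4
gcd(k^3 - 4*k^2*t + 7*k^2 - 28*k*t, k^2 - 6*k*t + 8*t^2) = -k + 4*t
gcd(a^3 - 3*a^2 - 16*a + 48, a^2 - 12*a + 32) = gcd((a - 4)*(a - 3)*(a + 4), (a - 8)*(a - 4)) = a - 4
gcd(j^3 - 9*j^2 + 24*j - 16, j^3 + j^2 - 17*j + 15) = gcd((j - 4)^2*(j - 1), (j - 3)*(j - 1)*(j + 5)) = j - 1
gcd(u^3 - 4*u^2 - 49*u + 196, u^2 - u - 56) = u + 7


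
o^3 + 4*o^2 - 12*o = o*(o - 2)*(o + 6)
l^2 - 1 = (l - 1)*(l + 1)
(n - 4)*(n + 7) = n^2 + 3*n - 28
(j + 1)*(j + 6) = j^2 + 7*j + 6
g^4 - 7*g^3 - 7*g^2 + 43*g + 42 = (g - 7)*(g - 3)*(g + 1)*(g + 2)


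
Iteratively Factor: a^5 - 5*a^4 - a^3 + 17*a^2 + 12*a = (a + 1)*(a^4 - 6*a^3 + 5*a^2 + 12*a) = (a + 1)^2*(a^3 - 7*a^2 + 12*a) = a*(a + 1)^2*(a^2 - 7*a + 12) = a*(a - 4)*(a + 1)^2*(a - 3)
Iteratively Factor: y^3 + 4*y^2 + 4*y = (y)*(y^2 + 4*y + 4) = y*(y + 2)*(y + 2)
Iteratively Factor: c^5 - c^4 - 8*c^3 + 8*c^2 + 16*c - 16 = (c + 2)*(c^4 - 3*c^3 - 2*c^2 + 12*c - 8) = (c - 1)*(c + 2)*(c^3 - 2*c^2 - 4*c + 8) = (c - 2)*(c - 1)*(c + 2)*(c^2 - 4) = (c - 2)*(c - 1)*(c + 2)^2*(c - 2)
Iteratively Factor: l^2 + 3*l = (l)*(l + 3)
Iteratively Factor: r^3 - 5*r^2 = (r)*(r^2 - 5*r) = r^2*(r - 5)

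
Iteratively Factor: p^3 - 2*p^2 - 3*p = (p + 1)*(p^2 - 3*p) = p*(p + 1)*(p - 3)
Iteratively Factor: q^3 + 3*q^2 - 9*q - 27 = (q + 3)*(q^2 - 9) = (q + 3)^2*(q - 3)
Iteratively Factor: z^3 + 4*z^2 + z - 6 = (z - 1)*(z^2 + 5*z + 6) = (z - 1)*(z + 3)*(z + 2)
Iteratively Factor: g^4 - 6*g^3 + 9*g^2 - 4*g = (g)*(g^3 - 6*g^2 + 9*g - 4) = g*(g - 1)*(g^2 - 5*g + 4) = g*(g - 4)*(g - 1)*(g - 1)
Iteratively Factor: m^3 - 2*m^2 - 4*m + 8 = (m + 2)*(m^2 - 4*m + 4) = (m - 2)*(m + 2)*(m - 2)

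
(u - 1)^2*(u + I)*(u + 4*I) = u^4 - 2*u^3 + 5*I*u^3 - 3*u^2 - 10*I*u^2 + 8*u + 5*I*u - 4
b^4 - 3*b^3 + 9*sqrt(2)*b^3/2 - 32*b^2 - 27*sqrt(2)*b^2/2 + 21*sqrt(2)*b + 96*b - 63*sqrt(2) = (b - 3)*(b - 3*sqrt(2)/2)*(b - sqrt(2))*(b + 7*sqrt(2))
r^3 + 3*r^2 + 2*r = r*(r + 1)*(r + 2)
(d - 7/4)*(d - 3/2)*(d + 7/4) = d^3 - 3*d^2/2 - 49*d/16 + 147/32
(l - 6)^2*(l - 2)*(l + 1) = l^4 - 13*l^3 + 46*l^2 - 12*l - 72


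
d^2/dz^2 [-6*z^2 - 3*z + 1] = -12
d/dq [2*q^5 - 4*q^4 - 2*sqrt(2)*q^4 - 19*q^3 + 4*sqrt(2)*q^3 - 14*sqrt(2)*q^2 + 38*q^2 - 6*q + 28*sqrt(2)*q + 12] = 10*q^4 - 16*q^3 - 8*sqrt(2)*q^3 - 57*q^2 + 12*sqrt(2)*q^2 - 28*sqrt(2)*q + 76*q - 6 + 28*sqrt(2)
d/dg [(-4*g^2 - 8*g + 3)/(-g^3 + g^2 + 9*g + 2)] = (-4*g^4 - 16*g^3 - 19*g^2 - 22*g - 43)/(g^6 - 2*g^5 - 17*g^4 + 14*g^3 + 85*g^2 + 36*g + 4)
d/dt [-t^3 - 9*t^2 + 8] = 3*t*(-t - 6)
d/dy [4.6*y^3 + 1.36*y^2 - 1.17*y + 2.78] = 13.8*y^2 + 2.72*y - 1.17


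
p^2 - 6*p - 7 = (p - 7)*(p + 1)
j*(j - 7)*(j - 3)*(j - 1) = j^4 - 11*j^3 + 31*j^2 - 21*j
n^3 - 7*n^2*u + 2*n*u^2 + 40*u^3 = (n - 5*u)*(n - 4*u)*(n + 2*u)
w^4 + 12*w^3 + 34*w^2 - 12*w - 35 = (w - 1)*(w + 1)*(w + 5)*(w + 7)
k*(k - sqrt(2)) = k^2 - sqrt(2)*k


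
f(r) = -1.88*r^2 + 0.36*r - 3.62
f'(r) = 0.36 - 3.76*r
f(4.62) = -42.08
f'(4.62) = -17.01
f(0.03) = -3.61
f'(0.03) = 0.25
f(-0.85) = -5.28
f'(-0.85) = 3.56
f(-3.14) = -23.29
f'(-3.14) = 12.17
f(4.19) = -35.12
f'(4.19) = -15.39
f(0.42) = -3.80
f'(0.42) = -1.22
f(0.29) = -3.67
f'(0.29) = -0.73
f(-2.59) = -17.16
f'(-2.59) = 10.10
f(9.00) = -152.66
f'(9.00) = -33.48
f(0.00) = -3.62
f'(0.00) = 0.36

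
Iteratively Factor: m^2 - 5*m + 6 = (m - 2)*(m - 3)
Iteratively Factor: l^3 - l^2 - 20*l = (l)*(l^2 - l - 20) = l*(l + 4)*(l - 5)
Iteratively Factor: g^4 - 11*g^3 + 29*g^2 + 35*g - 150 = (g - 3)*(g^3 - 8*g^2 + 5*g + 50) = (g - 3)*(g + 2)*(g^2 - 10*g + 25) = (g - 5)*(g - 3)*(g + 2)*(g - 5)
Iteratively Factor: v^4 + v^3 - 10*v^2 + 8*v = (v)*(v^3 + v^2 - 10*v + 8) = v*(v + 4)*(v^2 - 3*v + 2) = v*(v - 2)*(v + 4)*(v - 1)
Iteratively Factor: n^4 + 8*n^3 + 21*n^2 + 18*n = (n)*(n^3 + 8*n^2 + 21*n + 18) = n*(n + 2)*(n^2 + 6*n + 9) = n*(n + 2)*(n + 3)*(n + 3)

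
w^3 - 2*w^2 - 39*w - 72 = (w - 8)*(w + 3)^2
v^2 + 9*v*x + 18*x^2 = (v + 3*x)*(v + 6*x)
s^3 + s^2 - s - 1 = (s - 1)*(s + 1)^2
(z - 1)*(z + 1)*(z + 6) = z^3 + 6*z^2 - z - 6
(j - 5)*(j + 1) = j^2 - 4*j - 5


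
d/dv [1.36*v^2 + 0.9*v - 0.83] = 2.72*v + 0.9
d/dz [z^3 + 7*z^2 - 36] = z*(3*z + 14)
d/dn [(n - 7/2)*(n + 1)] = 2*n - 5/2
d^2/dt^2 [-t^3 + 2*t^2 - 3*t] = 4 - 6*t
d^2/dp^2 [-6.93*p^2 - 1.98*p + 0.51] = -13.8600000000000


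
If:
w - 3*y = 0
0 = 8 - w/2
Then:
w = 16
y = 16/3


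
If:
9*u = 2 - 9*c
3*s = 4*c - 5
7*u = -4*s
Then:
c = -46/15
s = -259/45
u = 148/45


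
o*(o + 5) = o^2 + 5*o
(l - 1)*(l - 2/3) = l^2 - 5*l/3 + 2/3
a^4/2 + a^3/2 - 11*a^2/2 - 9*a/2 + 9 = (a/2 + 1)*(a - 3)*(a - 1)*(a + 3)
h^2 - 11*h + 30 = (h - 6)*(h - 5)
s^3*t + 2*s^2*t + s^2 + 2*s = s*(s + 2)*(s*t + 1)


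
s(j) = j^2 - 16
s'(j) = 2*j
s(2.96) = -7.24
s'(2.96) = 5.92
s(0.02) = -16.00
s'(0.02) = 0.04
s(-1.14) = -14.70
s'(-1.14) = -2.28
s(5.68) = 16.26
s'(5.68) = 11.36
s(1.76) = -12.90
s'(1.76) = 3.52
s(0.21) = -15.96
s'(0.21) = 0.42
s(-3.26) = -5.37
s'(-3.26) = -6.52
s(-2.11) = -11.55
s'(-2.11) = -4.22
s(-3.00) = -7.00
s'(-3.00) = -6.00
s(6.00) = 20.00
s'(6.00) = 12.00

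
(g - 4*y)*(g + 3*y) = g^2 - g*y - 12*y^2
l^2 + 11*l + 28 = (l + 4)*(l + 7)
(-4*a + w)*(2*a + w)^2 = -16*a^3 - 12*a^2*w + w^3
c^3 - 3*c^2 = c^2*(c - 3)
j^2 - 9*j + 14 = (j - 7)*(j - 2)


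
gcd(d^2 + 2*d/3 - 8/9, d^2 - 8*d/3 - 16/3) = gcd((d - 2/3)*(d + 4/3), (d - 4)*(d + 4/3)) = d + 4/3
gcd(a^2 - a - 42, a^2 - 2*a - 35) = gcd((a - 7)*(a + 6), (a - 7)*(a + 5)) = a - 7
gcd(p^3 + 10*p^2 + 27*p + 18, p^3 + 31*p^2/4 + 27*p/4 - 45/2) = p^2 + 9*p + 18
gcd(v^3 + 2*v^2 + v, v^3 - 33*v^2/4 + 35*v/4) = v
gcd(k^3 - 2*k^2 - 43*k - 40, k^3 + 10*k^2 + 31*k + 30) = k + 5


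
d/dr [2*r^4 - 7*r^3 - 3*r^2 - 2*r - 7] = 8*r^3 - 21*r^2 - 6*r - 2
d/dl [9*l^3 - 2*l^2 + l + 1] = 27*l^2 - 4*l + 1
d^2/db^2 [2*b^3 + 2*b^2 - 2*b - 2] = 12*b + 4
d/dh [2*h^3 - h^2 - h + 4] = 6*h^2 - 2*h - 1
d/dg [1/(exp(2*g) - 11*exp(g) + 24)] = (11 - 2*exp(g))*exp(g)/(exp(2*g) - 11*exp(g) + 24)^2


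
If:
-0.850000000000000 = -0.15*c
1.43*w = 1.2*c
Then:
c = 5.67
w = 4.76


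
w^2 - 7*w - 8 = (w - 8)*(w + 1)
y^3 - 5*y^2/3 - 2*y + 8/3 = (y - 2)*(y - 1)*(y + 4/3)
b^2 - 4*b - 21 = (b - 7)*(b + 3)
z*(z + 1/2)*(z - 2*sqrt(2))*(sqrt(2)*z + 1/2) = sqrt(2)*z^4 - 7*z^3/2 + sqrt(2)*z^3/2 - 7*z^2/4 - sqrt(2)*z^2 - sqrt(2)*z/2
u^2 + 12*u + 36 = (u + 6)^2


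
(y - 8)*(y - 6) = y^2 - 14*y + 48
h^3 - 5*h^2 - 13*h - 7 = (h - 7)*(h + 1)^2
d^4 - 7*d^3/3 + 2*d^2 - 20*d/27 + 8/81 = (d - 2/3)^3*(d - 1/3)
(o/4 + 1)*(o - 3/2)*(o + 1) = o^3/4 + 7*o^2/8 - 7*o/8 - 3/2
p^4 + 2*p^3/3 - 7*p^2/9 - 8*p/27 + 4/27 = (p - 2/3)*(p - 1/3)*(p + 2/3)*(p + 1)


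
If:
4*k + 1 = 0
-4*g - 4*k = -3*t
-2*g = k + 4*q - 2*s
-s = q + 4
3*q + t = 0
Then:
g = 101/8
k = -1/4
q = -11/2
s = 3/2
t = 33/2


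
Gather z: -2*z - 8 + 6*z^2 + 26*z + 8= 6*z^2 + 24*z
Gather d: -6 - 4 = -10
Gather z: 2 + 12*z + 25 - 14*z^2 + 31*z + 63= -14*z^2 + 43*z + 90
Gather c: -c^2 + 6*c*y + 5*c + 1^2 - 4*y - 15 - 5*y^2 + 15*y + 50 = -c^2 + c*(6*y + 5) - 5*y^2 + 11*y + 36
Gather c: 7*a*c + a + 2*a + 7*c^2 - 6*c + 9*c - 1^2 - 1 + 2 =3*a + 7*c^2 + c*(7*a + 3)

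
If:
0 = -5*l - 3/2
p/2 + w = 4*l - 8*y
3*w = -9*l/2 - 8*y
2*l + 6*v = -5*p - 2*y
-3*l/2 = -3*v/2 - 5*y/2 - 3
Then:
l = -3/10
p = 477/230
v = -2687/1840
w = 165/92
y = -927/1840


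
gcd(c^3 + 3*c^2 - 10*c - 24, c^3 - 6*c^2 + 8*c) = 1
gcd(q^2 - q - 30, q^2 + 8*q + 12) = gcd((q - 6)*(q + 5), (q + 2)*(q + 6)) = 1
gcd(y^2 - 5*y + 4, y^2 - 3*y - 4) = y - 4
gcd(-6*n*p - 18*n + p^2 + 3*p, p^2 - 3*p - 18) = p + 3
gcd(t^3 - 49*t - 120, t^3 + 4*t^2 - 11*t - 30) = t + 5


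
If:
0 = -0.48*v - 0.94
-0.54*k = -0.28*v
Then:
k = -1.02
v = -1.96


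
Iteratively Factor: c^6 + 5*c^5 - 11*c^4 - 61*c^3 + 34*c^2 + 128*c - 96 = (c + 2)*(c^5 + 3*c^4 - 17*c^3 - 27*c^2 + 88*c - 48) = (c + 2)*(c + 4)*(c^4 - c^3 - 13*c^2 + 25*c - 12) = (c - 1)*(c + 2)*(c + 4)*(c^3 - 13*c + 12) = (c - 3)*(c - 1)*(c + 2)*(c + 4)*(c^2 + 3*c - 4) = (c - 3)*(c - 1)^2*(c + 2)*(c + 4)*(c + 4)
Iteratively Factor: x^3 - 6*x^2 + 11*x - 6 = (x - 2)*(x^2 - 4*x + 3) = (x - 2)*(x - 1)*(x - 3)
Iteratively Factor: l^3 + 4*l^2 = (l)*(l^2 + 4*l) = l*(l + 4)*(l)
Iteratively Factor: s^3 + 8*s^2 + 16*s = (s)*(s^2 + 8*s + 16) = s*(s + 4)*(s + 4)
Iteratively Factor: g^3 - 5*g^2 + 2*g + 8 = (g - 4)*(g^2 - g - 2) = (g - 4)*(g + 1)*(g - 2)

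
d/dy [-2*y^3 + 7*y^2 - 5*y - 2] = -6*y^2 + 14*y - 5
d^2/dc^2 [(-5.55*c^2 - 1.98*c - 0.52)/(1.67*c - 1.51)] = (7.105427357601e-15*c - 38.195498)/(4.657463*c^3 - 12.633717*c^2 + 11.423301*c - 3.442951)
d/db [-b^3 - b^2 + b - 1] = -3*b^2 - 2*b + 1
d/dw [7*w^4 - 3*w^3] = w^2*(28*w - 9)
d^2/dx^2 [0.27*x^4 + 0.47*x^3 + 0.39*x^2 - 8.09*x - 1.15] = 3.24*x^2 + 2.82*x + 0.78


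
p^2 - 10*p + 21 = (p - 7)*(p - 3)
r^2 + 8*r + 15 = (r + 3)*(r + 5)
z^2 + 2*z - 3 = (z - 1)*(z + 3)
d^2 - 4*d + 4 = (d - 2)^2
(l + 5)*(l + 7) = l^2 + 12*l + 35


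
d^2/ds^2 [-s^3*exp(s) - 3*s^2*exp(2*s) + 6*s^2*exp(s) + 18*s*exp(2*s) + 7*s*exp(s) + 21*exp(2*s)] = (-s^3 - 12*s^2*exp(s) + 48*s*exp(s) + 25*s + 150*exp(s) + 26)*exp(s)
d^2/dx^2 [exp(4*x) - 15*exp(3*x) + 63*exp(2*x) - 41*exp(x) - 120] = (16*exp(3*x) - 135*exp(2*x) + 252*exp(x) - 41)*exp(x)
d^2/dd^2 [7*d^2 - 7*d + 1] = 14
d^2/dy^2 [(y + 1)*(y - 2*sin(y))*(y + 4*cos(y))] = 2*y^2*sin(y) - 4*y^2*cos(y) - 14*y*sin(y) + 16*y*sin(2*y) - 12*y*cos(y) + 6*y - 12*sin(y) + 4*cos(y) - 16*sqrt(2)*cos(2*y + pi/4) + 2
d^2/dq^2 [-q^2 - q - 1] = -2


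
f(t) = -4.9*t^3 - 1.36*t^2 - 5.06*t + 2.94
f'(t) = -14.7*t^2 - 2.72*t - 5.06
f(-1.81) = 36.70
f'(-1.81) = -48.30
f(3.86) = -318.67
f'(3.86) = -234.58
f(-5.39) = 758.00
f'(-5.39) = -417.47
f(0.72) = -3.24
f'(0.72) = -14.64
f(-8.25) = 2703.55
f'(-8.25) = -983.14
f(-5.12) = 650.86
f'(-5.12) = -376.49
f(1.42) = -21.02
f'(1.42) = -38.56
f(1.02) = -8.84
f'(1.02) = -23.13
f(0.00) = 2.94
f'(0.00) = -5.06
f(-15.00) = 16310.34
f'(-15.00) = -3271.76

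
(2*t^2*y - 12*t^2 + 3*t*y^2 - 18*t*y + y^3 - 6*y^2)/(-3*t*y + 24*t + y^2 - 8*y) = (-2*t^2*y + 12*t^2 - 3*t*y^2 + 18*t*y - y^3 + 6*y^2)/(3*t*y - 24*t - y^2 + 8*y)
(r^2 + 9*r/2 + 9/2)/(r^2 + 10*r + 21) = (r + 3/2)/(r + 7)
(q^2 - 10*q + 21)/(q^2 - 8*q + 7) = (q - 3)/(q - 1)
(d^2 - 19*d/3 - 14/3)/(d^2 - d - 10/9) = 3*(d - 7)/(3*d - 5)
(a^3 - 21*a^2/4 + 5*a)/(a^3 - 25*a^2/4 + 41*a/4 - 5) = a/(a - 1)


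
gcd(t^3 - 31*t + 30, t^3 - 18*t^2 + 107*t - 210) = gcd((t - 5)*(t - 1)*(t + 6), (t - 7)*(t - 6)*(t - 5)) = t - 5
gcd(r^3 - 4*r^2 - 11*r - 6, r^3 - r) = r + 1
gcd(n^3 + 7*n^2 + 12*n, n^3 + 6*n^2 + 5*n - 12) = n^2 + 7*n + 12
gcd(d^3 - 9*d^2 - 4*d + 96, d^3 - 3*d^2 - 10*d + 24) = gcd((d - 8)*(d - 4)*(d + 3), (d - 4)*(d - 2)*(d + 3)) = d^2 - d - 12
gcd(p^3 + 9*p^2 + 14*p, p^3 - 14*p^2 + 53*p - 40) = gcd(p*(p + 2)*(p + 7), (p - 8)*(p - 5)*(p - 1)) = 1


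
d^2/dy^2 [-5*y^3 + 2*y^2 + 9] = 4 - 30*y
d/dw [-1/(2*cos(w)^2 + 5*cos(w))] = -(4*cos(w) + 5)*sin(w)/((2*cos(w) + 5)^2*cos(w)^2)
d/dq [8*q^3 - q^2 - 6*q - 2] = 24*q^2 - 2*q - 6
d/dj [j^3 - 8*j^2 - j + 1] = 3*j^2 - 16*j - 1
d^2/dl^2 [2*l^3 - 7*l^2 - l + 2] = 12*l - 14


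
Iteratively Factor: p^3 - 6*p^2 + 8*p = (p - 2)*(p^2 - 4*p) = (p - 4)*(p - 2)*(p)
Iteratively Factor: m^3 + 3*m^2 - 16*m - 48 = (m + 4)*(m^2 - m - 12) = (m - 4)*(m + 4)*(m + 3)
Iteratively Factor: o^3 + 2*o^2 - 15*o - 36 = (o + 3)*(o^2 - o - 12) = (o + 3)^2*(o - 4)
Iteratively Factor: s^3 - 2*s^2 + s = (s - 1)*(s^2 - s) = (s - 1)^2*(s)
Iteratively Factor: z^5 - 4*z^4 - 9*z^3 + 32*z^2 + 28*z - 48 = (z - 4)*(z^4 - 9*z^2 - 4*z + 12) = (z - 4)*(z + 2)*(z^3 - 2*z^2 - 5*z + 6) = (z - 4)*(z - 1)*(z + 2)*(z^2 - z - 6) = (z - 4)*(z - 1)*(z + 2)^2*(z - 3)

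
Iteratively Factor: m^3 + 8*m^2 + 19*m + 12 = (m + 3)*(m^2 + 5*m + 4) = (m + 1)*(m + 3)*(m + 4)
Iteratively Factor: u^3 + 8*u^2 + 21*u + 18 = (u + 3)*(u^2 + 5*u + 6) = (u + 3)^2*(u + 2)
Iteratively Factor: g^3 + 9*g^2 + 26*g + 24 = (g + 2)*(g^2 + 7*g + 12) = (g + 2)*(g + 4)*(g + 3)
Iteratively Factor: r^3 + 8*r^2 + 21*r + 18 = (r + 3)*(r^2 + 5*r + 6) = (r + 2)*(r + 3)*(r + 3)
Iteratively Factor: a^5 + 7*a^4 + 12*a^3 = (a + 4)*(a^4 + 3*a^3) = a*(a + 4)*(a^3 + 3*a^2) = a*(a + 3)*(a + 4)*(a^2) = a^2*(a + 3)*(a + 4)*(a)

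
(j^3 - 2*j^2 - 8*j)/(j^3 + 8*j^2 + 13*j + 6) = j*(j^2 - 2*j - 8)/(j^3 + 8*j^2 + 13*j + 6)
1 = 1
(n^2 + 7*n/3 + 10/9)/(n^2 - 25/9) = (3*n + 2)/(3*n - 5)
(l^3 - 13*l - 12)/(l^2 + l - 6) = (l^2 - 3*l - 4)/(l - 2)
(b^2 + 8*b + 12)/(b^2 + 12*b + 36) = (b + 2)/(b + 6)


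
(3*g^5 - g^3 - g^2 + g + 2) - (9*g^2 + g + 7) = 3*g^5 - g^3 - 10*g^2 - 5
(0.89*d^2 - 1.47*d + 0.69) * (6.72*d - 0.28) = 5.9808*d^3 - 10.1276*d^2 + 5.0484*d - 0.1932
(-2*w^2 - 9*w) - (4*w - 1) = -2*w^2 - 13*w + 1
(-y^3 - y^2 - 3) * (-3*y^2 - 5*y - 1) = 3*y^5 + 8*y^4 + 6*y^3 + 10*y^2 + 15*y + 3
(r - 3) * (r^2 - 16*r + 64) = r^3 - 19*r^2 + 112*r - 192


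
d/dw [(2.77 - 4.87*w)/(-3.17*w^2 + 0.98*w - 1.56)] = (-15.4379*w^2 + 17.5618*w + 4.8826)/(10.0489*w^4 - 6.2132*w^3 + 10.8508*w^2 - 3.0576*w + 2.4336)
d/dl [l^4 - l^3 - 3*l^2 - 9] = l*(4*l^2 - 3*l - 6)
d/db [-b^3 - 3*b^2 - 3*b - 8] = -3*b^2 - 6*b - 3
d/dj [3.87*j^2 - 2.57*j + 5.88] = 7.74*j - 2.57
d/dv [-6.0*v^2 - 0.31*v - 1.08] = -12.0*v - 0.31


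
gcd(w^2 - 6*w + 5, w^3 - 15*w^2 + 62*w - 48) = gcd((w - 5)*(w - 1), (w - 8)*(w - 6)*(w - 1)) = w - 1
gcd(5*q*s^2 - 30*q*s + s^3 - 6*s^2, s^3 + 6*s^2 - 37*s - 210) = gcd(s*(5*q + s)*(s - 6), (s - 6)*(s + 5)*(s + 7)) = s - 6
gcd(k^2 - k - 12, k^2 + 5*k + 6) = k + 3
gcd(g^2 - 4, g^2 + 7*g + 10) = g + 2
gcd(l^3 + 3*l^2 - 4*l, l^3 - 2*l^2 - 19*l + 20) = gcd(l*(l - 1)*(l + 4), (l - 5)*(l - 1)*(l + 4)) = l^2 + 3*l - 4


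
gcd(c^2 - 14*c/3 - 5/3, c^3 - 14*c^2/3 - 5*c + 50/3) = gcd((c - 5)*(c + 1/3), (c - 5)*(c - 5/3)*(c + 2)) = c - 5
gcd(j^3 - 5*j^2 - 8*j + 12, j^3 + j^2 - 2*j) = j^2 + j - 2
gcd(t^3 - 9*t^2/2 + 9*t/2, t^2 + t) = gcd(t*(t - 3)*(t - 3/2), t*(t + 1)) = t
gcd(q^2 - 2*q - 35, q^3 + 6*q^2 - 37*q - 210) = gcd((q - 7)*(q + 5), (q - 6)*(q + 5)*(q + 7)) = q + 5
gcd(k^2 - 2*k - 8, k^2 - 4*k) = k - 4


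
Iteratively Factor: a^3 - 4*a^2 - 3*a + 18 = (a - 3)*(a^2 - a - 6) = (a - 3)*(a + 2)*(a - 3)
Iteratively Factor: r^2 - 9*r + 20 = (r - 4)*(r - 5)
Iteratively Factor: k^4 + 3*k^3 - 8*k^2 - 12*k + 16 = (k - 2)*(k^3 + 5*k^2 + 2*k - 8) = (k - 2)*(k - 1)*(k^2 + 6*k + 8) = (k - 2)*(k - 1)*(k + 4)*(k + 2)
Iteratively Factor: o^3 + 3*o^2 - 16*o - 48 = (o + 3)*(o^2 - 16) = (o + 3)*(o + 4)*(o - 4)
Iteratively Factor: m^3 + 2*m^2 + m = (m)*(m^2 + 2*m + 1) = m*(m + 1)*(m + 1)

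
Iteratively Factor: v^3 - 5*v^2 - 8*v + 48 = (v - 4)*(v^2 - v - 12) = (v - 4)^2*(v + 3)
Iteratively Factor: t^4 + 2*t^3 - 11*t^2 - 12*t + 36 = (t + 3)*(t^3 - t^2 - 8*t + 12) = (t - 2)*(t + 3)*(t^2 + t - 6) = (t - 2)^2*(t + 3)*(t + 3)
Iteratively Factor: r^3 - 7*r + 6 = (r - 1)*(r^2 + r - 6) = (r - 2)*(r - 1)*(r + 3)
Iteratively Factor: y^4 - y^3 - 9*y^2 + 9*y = (y - 3)*(y^3 + 2*y^2 - 3*y) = y*(y - 3)*(y^2 + 2*y - 3) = y*(y - 3)*(y - 1)*(y + 3)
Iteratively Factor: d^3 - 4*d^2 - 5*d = (d + 1)*(d^2 - 5*d) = (d - 5)*(d + 1)*(d)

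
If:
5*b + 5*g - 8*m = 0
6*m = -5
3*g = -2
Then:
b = -2/3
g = -2/3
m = -5/6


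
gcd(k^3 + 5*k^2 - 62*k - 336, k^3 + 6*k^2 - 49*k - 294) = k^2 + 13*k + 42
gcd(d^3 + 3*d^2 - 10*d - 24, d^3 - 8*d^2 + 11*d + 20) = 1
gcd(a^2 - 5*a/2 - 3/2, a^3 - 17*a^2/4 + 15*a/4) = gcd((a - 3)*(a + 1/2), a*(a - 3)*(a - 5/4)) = a - 3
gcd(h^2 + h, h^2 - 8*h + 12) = 1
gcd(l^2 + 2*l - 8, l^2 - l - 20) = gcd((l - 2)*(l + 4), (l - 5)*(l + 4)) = l + 4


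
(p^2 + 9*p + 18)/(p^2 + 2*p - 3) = (p + 6)/(p - 1)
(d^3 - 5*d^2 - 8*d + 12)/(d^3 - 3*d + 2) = (d - 6)/(d - 1)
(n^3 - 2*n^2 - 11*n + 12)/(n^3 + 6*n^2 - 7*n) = (n^2 - n - 12)/(n*(n + 7))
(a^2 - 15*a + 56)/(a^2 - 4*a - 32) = (a - 7)/(a + 4)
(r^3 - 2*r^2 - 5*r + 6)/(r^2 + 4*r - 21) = (r^2 + r - 2)/(r + 7)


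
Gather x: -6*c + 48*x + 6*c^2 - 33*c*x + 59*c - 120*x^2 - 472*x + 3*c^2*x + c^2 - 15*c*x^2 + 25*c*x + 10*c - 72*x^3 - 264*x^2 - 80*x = 7*c^2 + 63*c - 72*x^3 + x^2*(-15*c - 384) + x*(3*c^2 - 8*c - 504)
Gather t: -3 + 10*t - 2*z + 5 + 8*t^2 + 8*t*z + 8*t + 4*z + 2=8*t^2 + t*(8*z + 18) + 2*z + 4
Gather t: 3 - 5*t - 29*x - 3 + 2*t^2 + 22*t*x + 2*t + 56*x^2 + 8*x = 2*t^2 + t*(22*x - 3) + 56*x^2 - 21*x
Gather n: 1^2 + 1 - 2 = 0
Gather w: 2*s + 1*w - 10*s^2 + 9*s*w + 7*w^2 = -10*s^2 + 2*s + 7*w^2 + w*(9*s + 1)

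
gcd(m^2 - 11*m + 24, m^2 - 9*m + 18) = m - 3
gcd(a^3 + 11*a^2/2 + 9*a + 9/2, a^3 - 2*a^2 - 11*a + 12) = a + 3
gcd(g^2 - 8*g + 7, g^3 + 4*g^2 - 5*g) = g - 1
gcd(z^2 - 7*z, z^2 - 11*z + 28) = z - 7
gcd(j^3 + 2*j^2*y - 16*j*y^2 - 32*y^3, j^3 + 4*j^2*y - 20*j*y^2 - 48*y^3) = -j^2 + 2*j*y + 8*y^2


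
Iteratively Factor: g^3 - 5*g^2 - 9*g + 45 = (g - 3)*(g^2 - 2*g - 15) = (g - 3)*(g + 3)*(g - 5)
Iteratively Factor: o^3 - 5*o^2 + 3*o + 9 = (o - 3)*(o^2 - 2*o - 3) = (o - 3)*(o + 1)*(o - 3)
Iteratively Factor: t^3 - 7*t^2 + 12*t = (t - 3)*(t^2 - 4*t) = (t - 4)*(t - 3)*(t)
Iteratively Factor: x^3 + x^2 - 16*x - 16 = (x - 4)*(x^2 + 5*x + 4) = (x - 4)*(x + 4)*(x + 1)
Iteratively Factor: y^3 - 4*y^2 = (y)*(y^2 - 4*y) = y^2*(y - 4)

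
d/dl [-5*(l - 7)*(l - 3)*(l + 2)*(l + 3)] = -20*l^3 + 75*l^2 + 230*l - 225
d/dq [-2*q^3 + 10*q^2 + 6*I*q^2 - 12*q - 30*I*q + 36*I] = -6*q^2 + q*(20 + 12*I) - 12 - 30*I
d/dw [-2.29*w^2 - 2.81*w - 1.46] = -4.58*w - 2.81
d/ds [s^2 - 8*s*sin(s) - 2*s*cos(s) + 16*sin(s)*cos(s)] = 2*s*sin(s) - 8*s*cos(s) + 2*s - 8*sin(s) - 2*cos(s) + 16*cos(2*s)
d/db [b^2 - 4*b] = 2*b - 4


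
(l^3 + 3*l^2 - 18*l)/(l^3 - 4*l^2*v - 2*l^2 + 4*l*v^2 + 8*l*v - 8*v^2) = l*(l^2 + 3*l - 18)/(l^3 - 4*l^2*v - 2*l^2 + 4*l*v^2 + 8*l*v - 8*v^2)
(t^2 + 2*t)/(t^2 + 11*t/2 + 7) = 2*t/(2*t + 7)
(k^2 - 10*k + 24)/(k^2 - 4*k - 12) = (k - 4)/(k + 2)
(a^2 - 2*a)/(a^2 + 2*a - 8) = a/(a + 4)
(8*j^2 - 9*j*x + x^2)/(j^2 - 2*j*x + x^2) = (-8*j + x)/(-j + x)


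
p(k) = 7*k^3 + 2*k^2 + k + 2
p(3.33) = 285.99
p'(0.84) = 19.18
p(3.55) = 343.93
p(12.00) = 12398.00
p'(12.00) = 3073.00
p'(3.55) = 279.85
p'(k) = 21*k^2 + 4*k + 1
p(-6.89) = -2199.53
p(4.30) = 599.83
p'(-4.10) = 337.61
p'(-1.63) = 50.27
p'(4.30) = 406.49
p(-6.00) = -1444.00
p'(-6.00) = 733.00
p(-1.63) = -24.63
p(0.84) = 8.40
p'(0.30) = 4.09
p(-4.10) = -450.93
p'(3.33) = 247.19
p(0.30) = 2.67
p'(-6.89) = 970.35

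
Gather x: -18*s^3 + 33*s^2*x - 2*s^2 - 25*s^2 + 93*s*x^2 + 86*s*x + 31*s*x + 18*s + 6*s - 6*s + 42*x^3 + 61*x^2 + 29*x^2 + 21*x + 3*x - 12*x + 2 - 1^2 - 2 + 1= -18*s^3 - 27*s^2 + 18*s + 42*x^3 + x^2*(93*s + 90) + x*(33*s^2 + 117*s + 12)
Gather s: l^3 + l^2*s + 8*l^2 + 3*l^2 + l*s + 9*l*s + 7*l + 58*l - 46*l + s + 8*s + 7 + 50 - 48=l^3 + 11*l^2 + 19*l + s*(l^2 + 10*l + 9) + 9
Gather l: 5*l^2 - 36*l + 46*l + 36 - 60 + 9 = 5*l^2 + 10*l - 15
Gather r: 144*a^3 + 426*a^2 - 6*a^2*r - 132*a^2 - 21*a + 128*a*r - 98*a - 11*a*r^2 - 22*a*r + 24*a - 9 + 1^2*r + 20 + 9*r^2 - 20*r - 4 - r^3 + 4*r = 144*a^3 + 294*a^2 - 95*a - r^3 + r^2*(9 - 11*a) + r*(-6*a^2 + 106*a - 15) + 7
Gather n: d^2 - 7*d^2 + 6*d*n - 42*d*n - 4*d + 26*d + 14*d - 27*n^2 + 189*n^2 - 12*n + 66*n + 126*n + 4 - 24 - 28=-6*d^2 + 36*d + 162*n^2 + n*(180 - 36*d) - 48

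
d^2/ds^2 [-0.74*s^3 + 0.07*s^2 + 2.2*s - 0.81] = 0.14 - 4.44*s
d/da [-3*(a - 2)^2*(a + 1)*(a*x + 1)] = -12*a^3*x + 27*a^2*x - 9*a^2 + 18*a - 12*x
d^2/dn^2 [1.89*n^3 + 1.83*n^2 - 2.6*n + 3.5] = 11.34*n + 3.66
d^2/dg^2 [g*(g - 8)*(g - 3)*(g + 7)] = 12*g^2 - 24*g - 106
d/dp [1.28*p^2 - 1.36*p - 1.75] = 2.56*p - 1.36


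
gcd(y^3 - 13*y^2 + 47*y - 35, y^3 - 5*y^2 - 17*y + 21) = y^2 - 8*y + 7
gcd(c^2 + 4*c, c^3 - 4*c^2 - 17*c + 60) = c + 4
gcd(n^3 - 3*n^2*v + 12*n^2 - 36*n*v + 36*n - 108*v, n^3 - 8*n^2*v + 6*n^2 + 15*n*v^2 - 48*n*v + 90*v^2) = -n^2 + 3*n*v - 6*n + 18*v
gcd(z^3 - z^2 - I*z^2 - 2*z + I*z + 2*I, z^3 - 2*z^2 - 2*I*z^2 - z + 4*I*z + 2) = z^2 + z*(-2 - I) + 2*I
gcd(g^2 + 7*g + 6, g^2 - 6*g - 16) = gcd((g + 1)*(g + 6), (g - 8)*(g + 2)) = 1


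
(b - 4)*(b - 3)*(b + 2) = b^3 - 5*b^2 - 2*b + 24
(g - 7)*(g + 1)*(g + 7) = g^3 + g^2 - 49*g - 49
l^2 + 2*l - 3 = (l - 1)*(l + 3)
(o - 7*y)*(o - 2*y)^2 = o^3 - 11*o^2*y + 32*o*y^2 - 28*y^3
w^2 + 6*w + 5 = (w + 1)*(w + 5)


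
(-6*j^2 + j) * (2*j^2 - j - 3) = -12*j^4 + 8*j^3 + 17*j^2 - 3*j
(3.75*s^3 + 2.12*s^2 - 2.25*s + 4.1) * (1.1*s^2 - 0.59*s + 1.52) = 4.125*s^5 + 0.1195*s^4 + 1.9742*s^3 + 9.0599*s^2 - 5.839*s + 6.232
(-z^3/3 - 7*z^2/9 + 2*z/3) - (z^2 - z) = -z^3/3 - 16*z^2/9 + 5*z/3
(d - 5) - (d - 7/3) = -8/3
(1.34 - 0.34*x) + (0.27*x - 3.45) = -0.07*x - 2.11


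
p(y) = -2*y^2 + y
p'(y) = 1 - 4*y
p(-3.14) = -22.86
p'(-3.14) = 13.56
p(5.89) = -63.49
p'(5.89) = -22.56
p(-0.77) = -1.96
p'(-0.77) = 4.08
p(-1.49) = -5.93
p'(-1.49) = 6.96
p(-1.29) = -4.62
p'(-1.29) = 6.16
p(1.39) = -2.47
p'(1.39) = -4.56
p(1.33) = -2.21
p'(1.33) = -4.32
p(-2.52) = -15.22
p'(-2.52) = 11.08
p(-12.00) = -300.00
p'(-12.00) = 49.00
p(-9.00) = -171.00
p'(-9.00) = 37.00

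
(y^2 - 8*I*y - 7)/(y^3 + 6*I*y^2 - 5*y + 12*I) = (y - 7*I)/(y^2 + 7*I*y - 12)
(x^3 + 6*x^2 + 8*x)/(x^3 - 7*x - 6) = x*(x + 4)/(x^2 - 2*x - 3)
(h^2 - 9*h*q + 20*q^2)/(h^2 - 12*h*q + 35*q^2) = (-h + 4*q)/(-h + 7*q)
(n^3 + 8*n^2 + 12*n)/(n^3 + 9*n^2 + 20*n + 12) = n/(n + 1)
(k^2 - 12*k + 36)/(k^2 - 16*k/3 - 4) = 3*(k - 6)/(3*k + 2)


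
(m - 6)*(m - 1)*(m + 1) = m^3 - 6*m^2 - m + 6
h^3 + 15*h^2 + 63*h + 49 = (h + 1)*(h + 7)^2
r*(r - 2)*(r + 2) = r^3 - 4*r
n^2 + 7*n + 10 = (n + 2)*(n + 5)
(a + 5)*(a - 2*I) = a^2 + 5*a - 2*I*a - 10*I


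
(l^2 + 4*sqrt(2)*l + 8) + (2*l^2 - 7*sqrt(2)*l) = 3*l^2 - 3*sqrt(2)*l + 8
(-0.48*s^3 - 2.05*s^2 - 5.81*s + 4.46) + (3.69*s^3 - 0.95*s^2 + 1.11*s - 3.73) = 3.21*s^3 - 3.0*s^2 - 4.7*s + 0.73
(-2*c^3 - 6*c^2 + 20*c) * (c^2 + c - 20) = -2*c^5 - 8*c^4 + 54*c^3 + 140*c^2 - 400*c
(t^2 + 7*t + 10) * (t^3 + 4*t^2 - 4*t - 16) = t^5 + 11*t^4 + 34*t^3 - 4*t^2 - 152*t - 160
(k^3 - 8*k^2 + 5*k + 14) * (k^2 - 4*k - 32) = k^5 - 12*k^4 + 5*k^3 + 250*k^2 - 216*k - 448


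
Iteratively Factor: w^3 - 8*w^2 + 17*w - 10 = (w - 5)*(w^2 - 3*w + 2) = (w - 5)*(w - 2)*(w - 1)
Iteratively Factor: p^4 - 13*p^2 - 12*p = (p)*(p^3 - 13*p - 12) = p*(p + 3)*(p^2 - 3*p - 4) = p*(p + 1)*(p + 3)*(p - 4)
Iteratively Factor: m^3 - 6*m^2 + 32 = (m - 4)*(m^2 - 2*m - 8) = (m - 4)^2*(m + 2)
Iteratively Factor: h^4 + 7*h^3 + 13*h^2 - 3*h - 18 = (h + 3)*(h^3 + 4*h^2 + h - 6) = (h + 3)^2*(h^2 + h - 2) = (h - 1)*(h + 3)^2*(h + 2)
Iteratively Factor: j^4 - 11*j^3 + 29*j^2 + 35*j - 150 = (j - 5)*(j^3 - 6*j^2 - j + 30) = (j - 5)^2*(j^2 - j - 6) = (j - 5)^2*(j - 3)*(j + 2)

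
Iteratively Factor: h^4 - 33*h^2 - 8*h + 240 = (h - 3)*(h^3 + 3*h^2 - 24*h - 80) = (h - 5)*(h - 3)*(h^2 + 8*h + 16) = (h - 5)*(h - 3)*(h + 4)*(h + 4)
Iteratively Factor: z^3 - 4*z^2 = (z)*(z^2 - 4*z) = z*(z - 4)*(z)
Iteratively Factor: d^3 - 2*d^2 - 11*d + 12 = (d - 4)*(d^2 + 2*d - 3) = (d - 4)*(d + 3)*(d - 1)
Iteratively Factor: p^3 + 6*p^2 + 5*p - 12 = (p + 4)*(p^2 + 2*p - 3) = (p + 3)*(p + 4)*(p - 1)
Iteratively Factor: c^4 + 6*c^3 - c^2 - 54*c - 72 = (c + 3)*(c^3 + 3*c^2 - 10*c - 24) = (c - 3)*(c + 3)*(c^2 + 6*c + 8) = (c - 3)*(c + 2)*(c + 3)*(c + 4)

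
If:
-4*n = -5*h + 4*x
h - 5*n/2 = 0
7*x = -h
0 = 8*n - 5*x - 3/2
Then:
No Solution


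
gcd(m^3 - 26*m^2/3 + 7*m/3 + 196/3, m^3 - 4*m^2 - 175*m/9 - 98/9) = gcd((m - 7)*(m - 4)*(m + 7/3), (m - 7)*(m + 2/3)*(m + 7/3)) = m^2 - 14*m/3 - 49/3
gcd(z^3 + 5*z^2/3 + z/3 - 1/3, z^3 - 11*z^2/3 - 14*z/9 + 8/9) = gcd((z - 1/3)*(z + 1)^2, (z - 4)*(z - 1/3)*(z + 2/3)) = z - 1/3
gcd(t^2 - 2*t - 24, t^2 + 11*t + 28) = t + 4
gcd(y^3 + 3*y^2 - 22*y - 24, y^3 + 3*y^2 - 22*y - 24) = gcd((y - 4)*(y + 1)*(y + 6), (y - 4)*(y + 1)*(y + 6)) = y^3 + 3*y^2 - 22*y - 24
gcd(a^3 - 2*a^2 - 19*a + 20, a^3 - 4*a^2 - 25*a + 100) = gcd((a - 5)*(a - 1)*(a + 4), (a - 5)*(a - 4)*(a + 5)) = a - 5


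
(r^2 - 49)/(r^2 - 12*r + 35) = (r + 7)/(r - 5)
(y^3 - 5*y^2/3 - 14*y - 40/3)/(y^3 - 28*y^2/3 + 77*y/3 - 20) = (3*y^2 + 10*y + 8)/(3*y^2 - 13*y + 12)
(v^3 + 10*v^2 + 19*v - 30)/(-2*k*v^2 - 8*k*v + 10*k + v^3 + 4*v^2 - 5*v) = (v + 6)/(-2*k + v)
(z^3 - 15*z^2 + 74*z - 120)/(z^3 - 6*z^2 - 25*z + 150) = (z - 4)/(z + 5)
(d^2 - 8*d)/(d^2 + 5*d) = (d - 8)/(d + 5)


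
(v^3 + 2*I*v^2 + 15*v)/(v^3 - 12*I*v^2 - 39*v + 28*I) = v*(v^2 + 2*I*v + 15)/(v^3 - 12*I*v^2 - 39*v + 28*I)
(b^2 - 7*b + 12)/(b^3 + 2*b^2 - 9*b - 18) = (b - 4)/(b^2 + 5*b + 6)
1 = 1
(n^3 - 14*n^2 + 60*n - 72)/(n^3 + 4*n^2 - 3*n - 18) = (n^2 - 12*n + 36)/(n^2 + 6*n + 9)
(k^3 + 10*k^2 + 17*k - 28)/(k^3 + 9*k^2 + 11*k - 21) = (k + 4)/(k + 3)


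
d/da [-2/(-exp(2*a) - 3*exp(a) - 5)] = (-4*exp(a) - 6)*exp(a)/(exp(2*a) + 3*exp(a) + 5)^2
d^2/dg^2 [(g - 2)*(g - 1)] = 2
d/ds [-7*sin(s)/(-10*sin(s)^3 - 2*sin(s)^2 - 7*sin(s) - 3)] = 7*(-20*sin(s)^3 - 2*sin(s)^2 + 3)*cos(s)/(10*sin(s)^3 + 2*sin(s)^2 + 7*sin(s) + 3)^2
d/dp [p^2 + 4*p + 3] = 2*p + 4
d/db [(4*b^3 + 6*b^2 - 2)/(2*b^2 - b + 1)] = 2*(4*b^4 - 4*b^3 + 3*b^2 + 10*b - 1)/(4*b^4 - 4*b^3 + 5*b^2 - 2*b + 1)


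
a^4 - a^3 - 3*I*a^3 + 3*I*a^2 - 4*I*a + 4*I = (a - 2*I)^2*(-I*a + 1)*(I*a - I)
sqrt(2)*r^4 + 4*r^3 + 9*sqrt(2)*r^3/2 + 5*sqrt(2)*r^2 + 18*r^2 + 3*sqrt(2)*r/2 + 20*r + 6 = (r + 1/2)*(r + 3)*(r + 2*sqrt(2))*(sqrt(2)*r + sqrt(2))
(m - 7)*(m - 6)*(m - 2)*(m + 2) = m^4 - 13*m^3 + 38*m^2 + 52*m - 168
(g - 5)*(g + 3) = g^2 - 2*g - 15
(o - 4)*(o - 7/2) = o^2 - 15*o/2 + 14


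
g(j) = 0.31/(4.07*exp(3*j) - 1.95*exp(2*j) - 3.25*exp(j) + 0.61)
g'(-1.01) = 0.85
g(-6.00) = 0.52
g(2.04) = 0.00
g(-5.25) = 0.52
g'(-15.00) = 0.00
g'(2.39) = -0.00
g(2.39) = 0.00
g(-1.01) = -0.49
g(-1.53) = -2.16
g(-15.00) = 0.51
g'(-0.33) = -0.04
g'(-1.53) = 11.43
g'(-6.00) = 0.01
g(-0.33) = -0.25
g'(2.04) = -0.00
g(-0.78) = -0.35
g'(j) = 0.31*(-12.21*exp(3*j) + 3.9*exp(2*j) + 3.25*exp(j))/(4.07*exp(3*j) - 1.95*exp(2*j) - 3.25*exp(j) + 0.61)^2 = (-3.7851*exp(2*j) + 1.209*exp(j) + 1.0075)*exp(j)/(4.07*exp(3*j) - 1.95*exp(2*j) - 3.25*exp(j) + 0.61)^2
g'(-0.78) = 0.44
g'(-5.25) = 0.02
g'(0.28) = -0.98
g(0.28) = 0.13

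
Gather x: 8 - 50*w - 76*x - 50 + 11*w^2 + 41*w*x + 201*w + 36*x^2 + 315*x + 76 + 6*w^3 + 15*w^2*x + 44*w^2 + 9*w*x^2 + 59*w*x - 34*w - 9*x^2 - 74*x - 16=6*w^3 + 55*w^2 + 117*w + x^2*(9*w + 27) + x*(15*w^2 + 100*w + 165) + 18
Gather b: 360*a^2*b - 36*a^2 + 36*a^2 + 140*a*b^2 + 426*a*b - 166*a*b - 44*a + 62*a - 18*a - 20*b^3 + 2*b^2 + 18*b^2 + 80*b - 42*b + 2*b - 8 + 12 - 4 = -20*b^3 + b^2*(140*a + 20) + b*(360*a^2 + 260*a + 40)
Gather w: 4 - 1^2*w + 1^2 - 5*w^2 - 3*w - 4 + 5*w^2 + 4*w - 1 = 0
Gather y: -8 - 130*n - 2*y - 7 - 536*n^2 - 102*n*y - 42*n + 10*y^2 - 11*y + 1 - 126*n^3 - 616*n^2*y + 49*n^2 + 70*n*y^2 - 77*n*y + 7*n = -126*n^3 - 487*n^2 - 165*n + y^2*(70*n + 10) + y*(-616*n^2 - 179*n - 13) - 14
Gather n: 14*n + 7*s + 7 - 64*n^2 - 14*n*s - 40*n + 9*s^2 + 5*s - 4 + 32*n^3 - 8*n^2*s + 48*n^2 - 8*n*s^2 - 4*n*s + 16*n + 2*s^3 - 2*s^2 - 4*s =32*n^3 + n^2*(-8*s - 16) + n*(-8*s^2 - 18*s - 10) + 2*s^3 + 7*s^2 + 8*s + 3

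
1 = 1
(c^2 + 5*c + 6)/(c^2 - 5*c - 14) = (c + 3)/(c - 7)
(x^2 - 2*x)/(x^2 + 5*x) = (x - 2)/(x + 5)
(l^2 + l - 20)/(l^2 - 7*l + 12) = (l + 5)/(l - 3)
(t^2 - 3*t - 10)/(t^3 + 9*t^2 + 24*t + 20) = (t - 5)/(t^2 + 7*t + 10)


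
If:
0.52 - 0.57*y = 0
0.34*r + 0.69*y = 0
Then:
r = -1.85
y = 0.91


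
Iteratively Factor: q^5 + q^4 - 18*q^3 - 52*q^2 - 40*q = (q)*(q^4 + q^3 - 18*q^2 - 52*q - 40) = q*(q + 2)*(q^3 - q^2 - 16*q - 20) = q*(q + 2)^2*(q^2 - 3*q - 10) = q*(q - 5)*(q + 2)^2*(q + 2)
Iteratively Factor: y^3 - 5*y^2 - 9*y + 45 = (y - 3)*(y^2 - 2*y - 15) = (y - 5)*(y - 3)*(y + 3)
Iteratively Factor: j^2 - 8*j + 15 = (j - 3)*(j - 5)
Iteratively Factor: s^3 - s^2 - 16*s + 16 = (s - 1)*(s^2 - 16) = (s - 4)*(s - 1)*(s + 4)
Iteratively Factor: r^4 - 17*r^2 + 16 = (r + 4)*(r^3 - 4*r^2 - r + 4) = (r - 4)*(r + 4)*(r^2 - 1) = (r - 4)*(r - 1)*(r + 4)*(r + 1)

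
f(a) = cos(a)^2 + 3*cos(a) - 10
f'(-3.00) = 0.14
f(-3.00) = -11.99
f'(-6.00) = -1.37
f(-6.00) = -6.20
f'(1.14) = -3.48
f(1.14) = -8.57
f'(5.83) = 2.10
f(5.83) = -6.49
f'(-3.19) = -0.05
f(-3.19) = -12.00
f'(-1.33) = 3.38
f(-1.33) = -9.23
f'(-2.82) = 0.35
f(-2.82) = -11.95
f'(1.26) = -3.44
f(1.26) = -8.99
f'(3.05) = -0.09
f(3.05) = -12.00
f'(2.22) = -1.43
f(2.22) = -11.45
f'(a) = -2*sin(a)*cos(a) - 3*sin(a)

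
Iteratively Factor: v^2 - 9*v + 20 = (v - 4)*(v - 5)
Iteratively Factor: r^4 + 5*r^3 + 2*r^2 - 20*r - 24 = (r - 2)*(r^3 + 7*r^2 + 16*r + 12) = (r - 2)*(r + 2)*(r^2 + 5*r + 6) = (r - 2)*(r + 2)^2*(r + 3)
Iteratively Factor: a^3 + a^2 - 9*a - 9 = (a + 3)*(a^2 - 2*a - 3) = (a - 3)*(a + 3)*(a + 1)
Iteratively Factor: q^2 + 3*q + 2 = (q + 1)*(q + 2)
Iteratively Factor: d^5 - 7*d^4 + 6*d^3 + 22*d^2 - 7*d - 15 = (d - 5)*(d^4 - 2*d^3 - 4*d^2 + 2*d + 3) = (d - 5)*(d + 1)*(d^3 - 3*d^2 - d + 3) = (d - 5)*(d + 1)^2*(d^2 - 4*d + 3) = (d - 5)*(d - 3)*(d + 1)^2*(d - 1)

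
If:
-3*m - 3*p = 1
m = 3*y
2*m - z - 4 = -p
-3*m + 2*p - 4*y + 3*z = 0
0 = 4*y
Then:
No Solution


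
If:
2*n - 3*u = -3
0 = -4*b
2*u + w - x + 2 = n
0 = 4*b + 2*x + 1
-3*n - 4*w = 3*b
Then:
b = 0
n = 54/5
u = 41/5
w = -81/10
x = -1/2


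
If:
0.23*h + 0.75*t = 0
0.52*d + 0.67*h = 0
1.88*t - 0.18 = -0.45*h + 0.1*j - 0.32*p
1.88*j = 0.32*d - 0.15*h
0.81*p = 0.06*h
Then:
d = 3.18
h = -2.47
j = 0.74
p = -0.18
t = 0.76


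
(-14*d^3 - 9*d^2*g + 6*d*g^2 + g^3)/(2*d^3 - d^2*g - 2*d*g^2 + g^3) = (-7*d - g)/(d - g)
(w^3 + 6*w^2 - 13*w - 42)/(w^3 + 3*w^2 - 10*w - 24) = (w + 7)/(w + 4)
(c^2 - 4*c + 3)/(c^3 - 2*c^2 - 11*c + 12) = (c - 3)/(c^2 - c - 12)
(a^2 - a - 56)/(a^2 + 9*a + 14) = (a - 8)/(a + 2)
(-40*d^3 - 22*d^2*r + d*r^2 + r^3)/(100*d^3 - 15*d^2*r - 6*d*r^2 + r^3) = (2*d + r)/(-5*d + r)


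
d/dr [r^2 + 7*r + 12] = 2*r + 7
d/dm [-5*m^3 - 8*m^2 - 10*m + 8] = -15*m^2 - 16*m - 10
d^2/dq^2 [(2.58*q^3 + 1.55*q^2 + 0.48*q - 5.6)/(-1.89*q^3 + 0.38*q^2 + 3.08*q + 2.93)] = (-2.8421709430404e-14*q^7 - 14.779422*q^6 - 100.399824*q^5 + 16.529184*q^4 - 229.822226*q^3 - 351.980724*q^2 + 95.7045*q + 75.827834)/(6.751269*q^9 - 4.072194*q^8 - 32.187456*q^7 - 18.181295*q^6 + 65.079588*q^5 + 90.252924*q^4 - 1.117361*q^3 - 93.172242*q^2 - 79.324476*q - 25.153757)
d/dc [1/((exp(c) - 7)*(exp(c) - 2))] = (9 - 2*exp(c))*exp(c)/(exp(4*c) - 18*exp(3*c) + 109*exp(2*c) - 252*exp(c) + 196)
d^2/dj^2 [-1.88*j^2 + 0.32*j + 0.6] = -3.76000000000000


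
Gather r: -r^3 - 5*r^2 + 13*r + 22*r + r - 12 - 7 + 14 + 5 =-r^3 - 5*r^2 + 36*r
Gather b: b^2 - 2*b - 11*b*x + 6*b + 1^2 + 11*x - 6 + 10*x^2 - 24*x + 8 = b^2 + b*(4 - 11*x) + 10*x^2 - 13*x + 3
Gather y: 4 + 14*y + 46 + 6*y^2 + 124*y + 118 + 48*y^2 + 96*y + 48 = 54*y^2 + 234*y + 216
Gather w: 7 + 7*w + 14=7*w + 21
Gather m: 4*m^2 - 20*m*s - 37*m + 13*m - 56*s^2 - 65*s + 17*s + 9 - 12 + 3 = 4*m^2 + m*(-20*s - 24) - 56*s^2 - 48*s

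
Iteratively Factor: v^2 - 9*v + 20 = (v - 5)*(v - 4)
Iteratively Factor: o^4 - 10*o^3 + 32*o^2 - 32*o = (o)*(o^3 - 10*o^2 + 32*o - 32) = o*(o - 4)*(o^2 - 6*o + 8) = o*(o - 4)*(o - 2)*(o - 4)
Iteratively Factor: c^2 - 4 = (c + 2)*(c - 2)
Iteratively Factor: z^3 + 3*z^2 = (z)*(z^2 + 3*z) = z^2*(z + 3)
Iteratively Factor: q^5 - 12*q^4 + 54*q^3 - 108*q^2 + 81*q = (q)*(q^4 - 12*q^3 + 54*q^2 - 108*q + 81) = q*(q - 3)*(q^3 - 9*q^2 + 27*q - 27) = q*(q - 3)^2*(q^2 - 6*q + 9) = q*(q - 3)^3*(q - 3)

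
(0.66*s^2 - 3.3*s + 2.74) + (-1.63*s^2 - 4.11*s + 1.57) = -0.97*s^2 - 7.41*s + 4.31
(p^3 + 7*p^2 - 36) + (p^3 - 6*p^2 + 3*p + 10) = 2*p^3 + p^2 + 3*p - 26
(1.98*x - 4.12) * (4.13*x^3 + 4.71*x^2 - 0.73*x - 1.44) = 8.1774*x^4 - 7.6898*x^3 - 20.8506*x^2 + 0.1564*x + 5.9328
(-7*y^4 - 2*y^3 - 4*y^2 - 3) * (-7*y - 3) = 49*y^5 + 35*y^4 + 34*y^3 + 12*y^2 + 21*y + 9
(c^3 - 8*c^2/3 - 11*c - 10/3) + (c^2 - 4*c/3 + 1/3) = c^3 - 5*c^2/3 - 37*c/3 - 3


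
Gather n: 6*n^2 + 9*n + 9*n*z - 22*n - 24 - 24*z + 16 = 6*n^2 + n*(9*z - 13) - 24*z - 8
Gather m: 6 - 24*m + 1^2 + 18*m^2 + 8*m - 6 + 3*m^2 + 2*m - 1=21*m^2 - 14*m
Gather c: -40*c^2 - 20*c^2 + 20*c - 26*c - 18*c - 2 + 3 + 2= -60*c^2 - 24*c + 3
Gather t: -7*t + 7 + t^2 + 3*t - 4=t^2 - 4*t + 3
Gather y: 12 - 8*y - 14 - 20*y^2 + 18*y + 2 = -20*y^2 + 10*y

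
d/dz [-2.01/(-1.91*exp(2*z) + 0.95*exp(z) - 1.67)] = (1.9095 - 7.6782*exp(z))*exp(z)/(1.91*exp(2*z) - 0.95*exp(z) + 1.67)^2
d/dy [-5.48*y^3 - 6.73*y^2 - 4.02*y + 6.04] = -16.44*y^2 - 13.46*y - 4.02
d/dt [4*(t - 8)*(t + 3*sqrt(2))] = 8*t - 32 + 12*sqrt(2)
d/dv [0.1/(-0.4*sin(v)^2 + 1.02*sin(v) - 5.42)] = (0.08*sin(v) - 0.102)*cos(v)/(0.4*sin(v)^2 - 1.02*sin(v) + 5.42)^2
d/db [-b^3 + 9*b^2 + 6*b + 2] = -3*b^2 + 18*b + 6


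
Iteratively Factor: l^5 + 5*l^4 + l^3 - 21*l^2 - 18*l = (l + 1)*(l^4 + 4*l^3 - 3*l^2 - 18*l) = (l + 1)*(l + 3)*(l^3 + l^2 - 6*l) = (l + 1)*(l + 3)^2*(l^2 - 2*l) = (l - 2)*(l + 1)*(l + 3)^2*(l)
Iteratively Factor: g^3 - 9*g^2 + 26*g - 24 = (g - 3)*(g^2 - 6*g + 8) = (g - 4)*(g - 3)*(g - 2)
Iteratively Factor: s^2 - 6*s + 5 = (s - 1)*(s - 5)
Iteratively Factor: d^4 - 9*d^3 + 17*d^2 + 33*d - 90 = (d - 3)*(d^3 - 6*d^2 - d + 30) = (d - 3)^2*(d^2 - 3*d - 10) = (d - 3)^2*(d + 2)*(d - 5)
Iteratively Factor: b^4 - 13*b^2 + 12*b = (b)*(b^3 - 13*b + 12) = b*(b - 1)*(b^2 + b - 12) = b*(b - 1)*(b + 4)*(b - 3)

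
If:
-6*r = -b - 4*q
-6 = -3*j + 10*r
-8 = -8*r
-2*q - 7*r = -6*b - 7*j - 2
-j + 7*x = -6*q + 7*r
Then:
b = -176/39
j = 16/3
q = 205/78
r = 1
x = -134/273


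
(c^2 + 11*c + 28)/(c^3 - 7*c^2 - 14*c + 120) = (c + 7)/(c^2 - 11*c + 30)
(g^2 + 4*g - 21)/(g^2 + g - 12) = (g + 7)/(g + 4)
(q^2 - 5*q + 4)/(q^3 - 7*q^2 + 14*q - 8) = 1/(q - 2)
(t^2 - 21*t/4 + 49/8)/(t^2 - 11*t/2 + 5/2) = (8*t^2 - 42*t + 49)/(4*(2*t^2 - 11*t + 5))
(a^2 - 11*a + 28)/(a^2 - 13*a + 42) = (a - 4)/(a - 6)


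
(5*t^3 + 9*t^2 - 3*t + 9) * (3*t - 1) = 15*t^4 + 22*t^3 - 18*t^2 + 30*t - 9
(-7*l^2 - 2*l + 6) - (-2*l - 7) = 13 - 7*l^2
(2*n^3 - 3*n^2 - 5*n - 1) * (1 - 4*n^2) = -8*n^5 + 12*n^4 + 22*n^3 + n^2 - 5*n - 1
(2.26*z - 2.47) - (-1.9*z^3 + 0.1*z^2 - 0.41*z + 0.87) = 1.9*z^3 - 0.1*z^2 + 2.67*z - 3.34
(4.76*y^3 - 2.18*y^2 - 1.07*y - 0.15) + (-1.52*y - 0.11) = 4.76*y^3 - 2.18*y^2 - 2.59*y - 0.26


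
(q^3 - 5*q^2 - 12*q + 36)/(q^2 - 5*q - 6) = (q^2 + q - 6)/(q + 1)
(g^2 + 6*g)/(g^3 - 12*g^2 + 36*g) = (g + 6)/(g^2 - 12*g + 36)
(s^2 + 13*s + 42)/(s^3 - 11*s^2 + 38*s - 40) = (s^2 + 13*s + 42)/(s^3 - 11*s^2 + 38*s - 40)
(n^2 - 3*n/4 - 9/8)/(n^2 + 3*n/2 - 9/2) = (n + 3/4)/(n + 3)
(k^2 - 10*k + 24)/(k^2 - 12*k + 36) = (k - 4)/(k - 6)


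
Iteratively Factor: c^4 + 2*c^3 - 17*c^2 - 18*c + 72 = (c - 2)*(c^3 + 4*c^2 - 9*c - 36) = (c - 3)*(c - 2)*(c^2 + 7*c + 12) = (c - 3)*(c - 2)*(c + 3)*(c + 4)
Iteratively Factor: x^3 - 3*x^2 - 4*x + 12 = (x - 3)*(x^2 - 4) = (x - 3)*(x - 2)*(x + 2)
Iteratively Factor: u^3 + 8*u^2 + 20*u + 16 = (u + 2)*(u^2 + 6*u + 8) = (u + 2)*(u + 4)*(u + 2)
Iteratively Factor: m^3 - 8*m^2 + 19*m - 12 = (m - 3)*(m^2 - 5*m + 4) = (m - 4)*(m - 3)*(m - 1)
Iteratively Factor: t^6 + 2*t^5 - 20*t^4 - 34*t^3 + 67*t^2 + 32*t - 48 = (t + 3)*(t^5 - t^4 - 17*t^3 + 17*t^2 + 16*t - 16) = (t - 1)*(t + 3)*(t^4 - 17*t^2 + 16) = (t - 1)*(t + 3)*(t + 4)*(t^3 - 4*t^2 - t + 4) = (t - 1)*(t + 1)*(t + 3)*(t + 4)*(t^2 - 5*t + 4) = (t - 4)*(t - 1)*(t + 1)*(t + 3)*(t + 4)*(t - 1)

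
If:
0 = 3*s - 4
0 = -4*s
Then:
No Solution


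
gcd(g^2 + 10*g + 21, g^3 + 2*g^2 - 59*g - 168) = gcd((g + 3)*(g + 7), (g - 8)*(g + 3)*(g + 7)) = g^2 + 10*g + 21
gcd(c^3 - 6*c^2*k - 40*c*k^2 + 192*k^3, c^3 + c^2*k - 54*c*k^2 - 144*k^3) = c^2 - 2*c*k - 48*k^2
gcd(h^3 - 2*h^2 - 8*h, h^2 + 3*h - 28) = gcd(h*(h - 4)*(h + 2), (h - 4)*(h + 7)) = h - 4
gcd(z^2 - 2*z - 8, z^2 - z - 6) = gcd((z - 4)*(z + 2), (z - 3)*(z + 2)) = z + 2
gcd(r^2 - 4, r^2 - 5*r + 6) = r - 2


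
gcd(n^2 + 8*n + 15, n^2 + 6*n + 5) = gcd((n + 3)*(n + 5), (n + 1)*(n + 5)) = n + 5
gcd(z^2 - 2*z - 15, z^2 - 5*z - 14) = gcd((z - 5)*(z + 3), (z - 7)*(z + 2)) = 1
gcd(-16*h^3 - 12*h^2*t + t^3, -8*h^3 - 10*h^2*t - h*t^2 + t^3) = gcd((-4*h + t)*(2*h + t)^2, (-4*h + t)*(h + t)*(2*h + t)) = -8*h^2 - 2*h*t + t^2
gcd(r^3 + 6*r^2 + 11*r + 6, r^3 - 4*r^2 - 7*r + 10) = r + 2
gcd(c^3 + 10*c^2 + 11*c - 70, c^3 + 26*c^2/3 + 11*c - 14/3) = c + 7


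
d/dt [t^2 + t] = 2*t + 1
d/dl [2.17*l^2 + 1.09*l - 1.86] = 4.34*l + 1.09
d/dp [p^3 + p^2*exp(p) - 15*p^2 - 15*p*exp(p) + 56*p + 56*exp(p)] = p^2*exp(p) + 3*p^2 - 13*p*exp(p) - 30*p + 41*exp(p) + 56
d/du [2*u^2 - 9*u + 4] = 4*u - 9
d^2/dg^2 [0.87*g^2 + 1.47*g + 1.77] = 1.74000000000000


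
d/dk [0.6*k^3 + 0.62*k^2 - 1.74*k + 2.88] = 1.8*k^2 + 1.24*k - 1.74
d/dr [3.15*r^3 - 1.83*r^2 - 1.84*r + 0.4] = 9.45*r^2 - 3.66*r - 1.84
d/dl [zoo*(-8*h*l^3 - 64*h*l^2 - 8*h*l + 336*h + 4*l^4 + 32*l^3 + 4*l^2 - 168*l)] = zoo*(h*l^2 + h*l + h + l^3 + l^2 + l + 1)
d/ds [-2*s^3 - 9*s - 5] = -6*s^2 - 9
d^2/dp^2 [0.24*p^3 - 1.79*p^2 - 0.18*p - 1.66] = 1.44*p - 3.58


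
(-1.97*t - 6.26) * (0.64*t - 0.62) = -1.2608*t^2 - 2.785*t + 3.8812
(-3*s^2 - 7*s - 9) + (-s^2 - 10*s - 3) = -4*s^2 - 17*s - 12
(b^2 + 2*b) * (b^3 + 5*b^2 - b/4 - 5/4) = b^5 + 7*b^4 + 39*b^3/4 - 7*b^2/4 - 5*b/2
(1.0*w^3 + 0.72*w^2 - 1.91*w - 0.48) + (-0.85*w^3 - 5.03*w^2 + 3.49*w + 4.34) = 0.15*w^3 - 4.31*w^2 + 1.58*w + 3.86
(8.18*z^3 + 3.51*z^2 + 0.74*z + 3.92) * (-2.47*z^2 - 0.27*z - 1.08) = -20.2046*z^5 - 10.8783*z^4 - 11.6099*z^3 - 13.673*z^2 - 1.8576*z - 4.2336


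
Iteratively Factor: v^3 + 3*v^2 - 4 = (v - 1)*(v^2 + 4*v + 4) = (v - 1)*(v + 2)*(v + 2)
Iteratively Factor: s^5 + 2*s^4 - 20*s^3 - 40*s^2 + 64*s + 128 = (s - 2)*(s^4 + 4*s^3 - 12*s^2 - 64*s - 64) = (s - 2)*(s + 2)*(s^3 + 2*s^2 - 16*s - 32) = (s - 2)*(s + 2)*(s + 4)*(s^2 - 2*s - 8) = (s - 4)*(s - 2)*(s + 2)*(s + 4)*(s + 2)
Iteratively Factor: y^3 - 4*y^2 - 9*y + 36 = (y - 4)*(y^2 - 9) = (y - 4)*(y + 3)*(y - 3)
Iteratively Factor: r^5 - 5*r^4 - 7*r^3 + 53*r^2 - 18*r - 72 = (r - 4)*(r^4 - r^3 - 11*r^2 + 9*r + 18) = (r - 4)*(r + 1)*(r^3 - 2*r^2 - 9*r + 18) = (r - 4)*(r - 3)*(r + 1)*(r^2 + r - 6) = (r - 4)*(r - 3)*(r - 2)*(r + 1)*(r + 3)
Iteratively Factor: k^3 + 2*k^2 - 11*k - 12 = (k + 4)*(k^2 - 2*k - 3) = (k + 1)*(k + 4)*(k - 3)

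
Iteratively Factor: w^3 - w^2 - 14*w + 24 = (w - 2)*(w^2 + w - 12) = (w - 3)*(w - 2)*(w + 4)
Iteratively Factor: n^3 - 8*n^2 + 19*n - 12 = (n - 3)*(n^2 - 5*n + 4) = (n - 4)*(n - 3)*(n - 1)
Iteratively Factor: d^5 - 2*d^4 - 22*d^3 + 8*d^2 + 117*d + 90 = (d - 5)*(d^4 + 3*d^3 - 7*d^2 - 27*d - 18) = (d - 5)*(d + 1)*(d^3 + 2*d^2 - 9*d - 18) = (d - 5)*(d + 1)*(d + 3)*(d^2 - d - 6) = (d - 5)*(d - 3)*(d + 1)*(d + 3)*(d + 2)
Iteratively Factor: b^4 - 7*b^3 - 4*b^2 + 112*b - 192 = (b - 4)*(b^3 - 3*b^2 - 16*b + 48) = (b - 4)*(b + 4)*(b^2 - 7*b + 12) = (b - 4)^2*(b + 4)*(b - 3)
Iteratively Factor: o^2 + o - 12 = (o + 4)*(o - 3)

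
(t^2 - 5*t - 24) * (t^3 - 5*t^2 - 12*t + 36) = t^5 - 10*t^4 - 11*t^3 + 216*t^2 + 108*t - 864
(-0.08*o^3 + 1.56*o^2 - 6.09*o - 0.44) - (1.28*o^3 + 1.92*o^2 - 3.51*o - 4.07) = -1.36*o^3 - 0.36*o^2 - 2.58*o + 3.63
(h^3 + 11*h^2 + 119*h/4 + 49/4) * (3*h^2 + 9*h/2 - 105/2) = 3*h^5 + 75*h^4/2 + 345*h^3/4 - 3255*h^2/8 - 6027*h/4 - 5145/8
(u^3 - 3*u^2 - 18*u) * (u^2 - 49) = u^5 - 3*u^4 - 67*u^3 + 147*u^2 + 882*u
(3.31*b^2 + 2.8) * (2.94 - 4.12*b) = -13.6372*b^3 + 9.7314*b^2 - 11.536*b + 8.232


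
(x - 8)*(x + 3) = x^2 - 5*x - 24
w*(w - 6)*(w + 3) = w^3 - 3*w^2 - 18*w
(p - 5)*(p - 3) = p^2 - 8*p + 15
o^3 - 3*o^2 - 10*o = o*(o - 5)*(o + 2)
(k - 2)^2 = k^2 - 4*k + 4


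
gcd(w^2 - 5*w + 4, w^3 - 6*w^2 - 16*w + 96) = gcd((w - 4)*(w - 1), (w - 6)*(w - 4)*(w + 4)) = w - 4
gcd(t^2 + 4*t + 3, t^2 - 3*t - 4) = t + 1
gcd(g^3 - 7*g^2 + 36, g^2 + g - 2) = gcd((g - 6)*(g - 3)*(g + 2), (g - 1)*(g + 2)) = g + 2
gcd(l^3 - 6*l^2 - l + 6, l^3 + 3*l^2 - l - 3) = l^2 - 1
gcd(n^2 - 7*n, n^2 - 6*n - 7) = n - 7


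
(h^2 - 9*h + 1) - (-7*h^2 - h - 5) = 8*h^2 - 8*h + 6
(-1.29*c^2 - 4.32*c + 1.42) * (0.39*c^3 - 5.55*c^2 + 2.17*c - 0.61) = -0.5031*c^5 + 5.4747*c^4 + 21.7305*c^3 - 16.4685*c^2 + 5.7166*c - 0.8662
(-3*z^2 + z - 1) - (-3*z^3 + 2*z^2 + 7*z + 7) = 3*z^3 - 5*z^2 - 6*z - 8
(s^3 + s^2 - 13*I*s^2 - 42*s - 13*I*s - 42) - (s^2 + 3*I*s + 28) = s^3 - 13*I*s^2 - 42*s - 16*I*s - 70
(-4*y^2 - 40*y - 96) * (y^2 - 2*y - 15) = -4*y^4 - 32*y^3 + 44*y^2 + 792*y + 1440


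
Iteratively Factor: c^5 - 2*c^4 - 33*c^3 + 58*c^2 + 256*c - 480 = (c - 5)*(c^4 + 3*c^3 - 18*c^2 - 32*c + 96) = (c - 5)*(c + 4)*(c^3 - c^2 - 14*c + 24) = (c - 5)*(c + 4)^2*(c^2 - 5*c + 6) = (c - 5)*(c - 2)*(c + 4)^2*(c - 3)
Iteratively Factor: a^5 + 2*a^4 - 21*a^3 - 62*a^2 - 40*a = (a + 1)*(a^4 + a^3 - 22*a^2 - 40*a) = (a + 1)*(a + 4)*(a^3 - 3*a^2 - 10*a) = (a - 5)*(a + 1)*(a + 4)*(a^2 + 2*a) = a*(a - 5)*(a + 1)*(a + 4)*(a + 2)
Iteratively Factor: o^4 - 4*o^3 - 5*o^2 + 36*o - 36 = (o + 3)*(o^3 - 7*o^2 + 16*o - 12) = (o - 3)*(o + 3)*(o^2 - 4*o + 4) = (o - 3)*(o - 2)*(o + 3)*(o - 2)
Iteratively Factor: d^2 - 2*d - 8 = (d - 4)*(d + 2)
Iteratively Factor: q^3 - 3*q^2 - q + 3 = (q - 3)*(q^2 - 1) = (q - 3)*(q + 1)*(q - 1)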